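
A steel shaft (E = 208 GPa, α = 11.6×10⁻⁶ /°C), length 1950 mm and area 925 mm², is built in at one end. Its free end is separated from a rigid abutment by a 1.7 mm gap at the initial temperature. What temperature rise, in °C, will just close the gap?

ΔT ≈ 75.2 °C

The gap closes when αΔT L = 1.7 mm, since the shaft is still unstressed at that instant.
ΔT = 1.7 / (11.6×10⁻⁶ × 1950) = 75.15 °C.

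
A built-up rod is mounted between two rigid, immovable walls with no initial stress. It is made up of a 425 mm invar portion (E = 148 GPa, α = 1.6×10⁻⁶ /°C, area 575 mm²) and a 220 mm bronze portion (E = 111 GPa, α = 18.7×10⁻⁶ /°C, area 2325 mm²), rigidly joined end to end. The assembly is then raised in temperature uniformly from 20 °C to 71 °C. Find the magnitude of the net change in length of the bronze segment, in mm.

|ΔL| ≈ 0.174 mm

With the walls removed the bar would change length by δ_free = Σ αᵢΔT Lᵢ = 1.6×10⁻⁶×51×425 + 18.7×10⁻⁶×51×220 = 0.2445 mm.
The walls prevent any net length change, so an axial force P (same in every segment) develops. Compatibility: P · Σ Lᵢ/(AᵢEᵢ) = δ_free.
The series flexibility is Σ Lᵢ/(AᵢEᵢ) = 425/(575×148×10³) + 220/(2325×111×10³) = 5.847×10⁻⁶ mm/N.
So P = 0.2445 / 5.847×10⁻⁶ = 41.82 kN, compressive.
For the bronze segment, free thermal change = 18.7×10⁻⁶×51×220 = 0.2098 mm and elastic change from P = 41820×220/(2325×111×10³) = 0.03565 mm; these oppose, so the net change is 0.174 mm (segment lengthens).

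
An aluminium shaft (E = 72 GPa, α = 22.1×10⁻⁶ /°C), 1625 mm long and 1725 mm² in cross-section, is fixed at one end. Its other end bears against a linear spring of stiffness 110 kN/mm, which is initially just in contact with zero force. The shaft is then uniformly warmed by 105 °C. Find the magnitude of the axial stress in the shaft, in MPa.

If the spring were absent the shaft would lengthen by αΔT L = 22.1×10⁻⁶ × 105 × 1625 = 3.771 mm.
Let P be the compressive force at the spring. The shaft shortens elastically by PL/(AE) and the spring compresses by P/k; together these equal δ_free.
P [ L/(AE) + 1/k ] = δ_free → P [ 1625/(1725×72×10³) + 1/(110×10³) ] = 3.771.
P = 3.771 / 2.217×10⁻⁵ = 170100 N.
σ = P/A = 170100/1725 = 98.58 MPa.

σ ≈ 98.6 MPa (compressive)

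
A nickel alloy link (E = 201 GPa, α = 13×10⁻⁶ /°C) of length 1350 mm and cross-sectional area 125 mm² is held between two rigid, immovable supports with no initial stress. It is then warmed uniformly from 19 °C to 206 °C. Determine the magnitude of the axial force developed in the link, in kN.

P ≈ 61.1 kN (compressive)

With zero net strain, σ = E·αΔT = 201 GPa × 13×10⁻⁶ × 187 = 488.6 MPa.
Axial force P = σA = 488.6 × 125 = 61080 N = 61.08 kN, compressive.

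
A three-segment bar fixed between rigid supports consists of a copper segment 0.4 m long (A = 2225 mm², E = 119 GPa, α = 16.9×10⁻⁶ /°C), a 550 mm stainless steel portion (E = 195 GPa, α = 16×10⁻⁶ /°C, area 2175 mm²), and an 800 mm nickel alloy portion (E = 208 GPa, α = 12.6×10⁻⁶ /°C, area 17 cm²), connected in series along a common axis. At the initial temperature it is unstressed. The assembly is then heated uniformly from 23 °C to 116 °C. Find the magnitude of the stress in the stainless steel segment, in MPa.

With the walls removed the bar would change length by δ_free = Σ αᵢΔT Lᵢ = 16.9×10⁻⁶×93×400 + 16×10⁻⁶×93×550 + 12.6×10⁻⁶×93×800 = 2.385 mm.
The rigid supports impose zero overall length change; the single axial force P common to all segments must satisfy P Σ Lᵢ/(AᵢEᵢ) = δ_free.
Σ Lᵢ/(AᵢEᵢ) = 400/(2225×119×10³) + 550/(2175×195×10³) + 800/(1700×208×10³) = 5.07×10⁻⁶ mm/N.
So P = 2.385 / 5.07×10⁻⁶ = 470.3 kN, compressive.
σ_{stainless steel} = P / A = 470300 / 2175 = 216.2 MPa.

σ ≈ 216 MPa (compressive)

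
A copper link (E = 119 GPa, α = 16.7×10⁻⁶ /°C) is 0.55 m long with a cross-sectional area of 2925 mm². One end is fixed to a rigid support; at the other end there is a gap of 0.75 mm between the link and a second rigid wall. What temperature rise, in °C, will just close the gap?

ΔT ≈ 81.7 °C

The gap closes when αΔT L = 0.75 mm, since the link is still unstressed at that instant.
So ΔT = g/(αL) = 0.75/(16.7×10⁻⁶ × 550) = 81.65 °C.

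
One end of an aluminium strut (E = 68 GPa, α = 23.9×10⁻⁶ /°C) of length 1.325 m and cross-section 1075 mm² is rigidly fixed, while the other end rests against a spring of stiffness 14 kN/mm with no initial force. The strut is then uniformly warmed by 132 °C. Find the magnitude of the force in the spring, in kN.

P ≈ 46.7 kN

If the spring were absent the strut would lengthen by αΔT L = 23.9×10⁻⁶ × 132 × 1325 = 4.18 mm.
Let P be the compressive force at the spring. The strut shortens elastically by PL/(AE) and the spring compresses by P/k; together these equal δ_free.
P [ L/(AE) + 1/k ] = δ_free → P [ 1325/(1075×68×10³) + 1/(14×10³) ] = 4.18.
P = 4.18 / 8.955×10⁻⁵ = 46680 N.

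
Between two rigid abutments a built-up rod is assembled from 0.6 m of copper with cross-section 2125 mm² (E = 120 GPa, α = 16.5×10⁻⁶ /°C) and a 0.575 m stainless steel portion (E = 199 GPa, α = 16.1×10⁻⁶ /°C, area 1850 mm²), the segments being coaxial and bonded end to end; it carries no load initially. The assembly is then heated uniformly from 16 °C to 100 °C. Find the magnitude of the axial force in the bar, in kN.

Free thermal expansion of the whole bar: Σ αᵢΔT Lᵢ = 16.5×10⁻⁶×84×600 + 16.1×10⁻⁶×84×575 = 1.609 mm.
The walls prevent any net length change, so an axial force P (same in every segment) develops. Compatibility: P · Σ Lᵢ/(AᵢEᵢ) = δ_free.
The series flexibility is Σ Lᵢ/(AᵢEᵢ) = 600/(2125×120×10³) + 575/(1850×199×10³) = 3.915×10⁻⁶ mm/N.
Hence P = δ_free / Σ(L/AE) = 1.609/3.915×10⁻⁶ = 411.1 kN (compressive).

P ≈ 411 kN (compressive)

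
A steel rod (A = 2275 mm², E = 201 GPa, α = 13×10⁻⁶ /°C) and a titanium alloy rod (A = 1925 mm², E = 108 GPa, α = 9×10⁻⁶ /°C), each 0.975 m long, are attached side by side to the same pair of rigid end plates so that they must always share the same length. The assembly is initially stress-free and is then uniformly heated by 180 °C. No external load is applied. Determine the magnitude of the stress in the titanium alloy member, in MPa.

σ ≈ 53.5 MPa (tensile)

Both members must finish at the same length. With the larger α, the steel tends to over-expand; the plates restrain it, putting the steel in compression and the titanium alloy in tension. With no external load the two internal forces are equal and opposite, magnitude P.
Compatibility of the two members (thermal + elastic change equal): (α₁ − α₂)ΔT = P·[1/(A₁E₁) + 1/(A₂E₂)].
|α₁ − α₂|·ΔT = 4×10⁻⁶ × 180 = 0.00072.
1/(A₁E₁) + 1/(A₂E₂) = 1/(2275×201×10³) + 1/(1925×108×10³) = 6.997×10⁻⁹ N⁻¹.
So P = 0.00072 / 6.997×10⁻⁹ = 102.9 kN.
σ_{titanium alloy} = P/A₂ = 102900/1925 = 53.46 MPa, tensile.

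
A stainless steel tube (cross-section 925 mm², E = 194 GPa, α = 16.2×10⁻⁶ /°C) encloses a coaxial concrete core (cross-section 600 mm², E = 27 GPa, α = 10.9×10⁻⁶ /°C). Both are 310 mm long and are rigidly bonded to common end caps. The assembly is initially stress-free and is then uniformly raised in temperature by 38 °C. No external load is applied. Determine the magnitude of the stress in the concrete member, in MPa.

σ ≈ 4.99 MPa (tensile)

Both members must finish at the same length. With the larger α, the stainless steel tends to over-expand; the plates restrain it, putting the stainless steel in compression and the concrete in tension. With no external load the two internal forces are equal and opposite, magnitude P.
Setting the final lengths equal and cancelling L: (α₁ − α₂)ΔT = P/(A₁E₁) + P/(A₂E₂).
|α₁ − α₂|·ΔT = 5.3×10⁻⁶ × 38 = 0.0002014.
1/(A₁E₁) + 1/(A₂E₂) = 1/(925×194×10³) + 1/(600×27×10³) = 6.73×10⁻⁸ N⁻¹.
So P = 0.0002014 / 6.73×10⁻⁸ = 2.993 kN.
σ_{concrete} = P/A₂ = 2993/600 = 4.988 MPa, tensile.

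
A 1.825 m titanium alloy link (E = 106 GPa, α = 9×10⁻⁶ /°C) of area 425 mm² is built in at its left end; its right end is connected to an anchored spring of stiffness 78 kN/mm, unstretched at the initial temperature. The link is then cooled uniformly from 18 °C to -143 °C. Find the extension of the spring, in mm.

δ ≈ 0.636 mm

Free thermal contraction: δ_free = αΔT L = 9×10⁻⁶ × 161 × 1825 = 2.644 mm.
With a force P in the spring, the elastic change of the link is PL/(AE) and that of the spring is P/k; compatibility requires their sum to equal δ_free.
P [ L/(AE) + 1/k ] = δ_free → P [ 1825/(425×106×10³) + 1/(78×10³) ] = 2.644.
P = 2.644 / 5.333×10⁻⁵ = 49590 N.
Spring extension = P/k = 49590/(78×10³) = 0.6357 mm.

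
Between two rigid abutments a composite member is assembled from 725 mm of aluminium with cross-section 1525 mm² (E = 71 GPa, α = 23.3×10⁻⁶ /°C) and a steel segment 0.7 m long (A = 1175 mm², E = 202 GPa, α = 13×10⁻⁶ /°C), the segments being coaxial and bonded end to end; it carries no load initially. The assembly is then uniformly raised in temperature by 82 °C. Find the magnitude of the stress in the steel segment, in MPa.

Free thermal expansion of the whole bar: Σ αᵢΔT Lᵢ = 23.3×10⁻⁶×82×725 + 13×10⁻⁶×82×700 = 2.131 mm.
Since the ends are fixed, an axial force P builds up, equal in every segment, with P · Σ Lᵢ/(AᵢEᵢ) = δ_free.
The series flexibility is Σ Lᵢ/(AᵢEᵢ) = 725/(1525×71×10³) + 700/(1175×202×10³) = 9.645×10⁻⁶ mm/N.
Hence P = δ_free / Σ(L/AE) = 2.131/9.645×10⁻⁶ = 221 kN (compressive).
σ_{steel} = P / A = 221000 / 1175 = 188.1 MPa.

σ ≈ 188 MPa (compressive)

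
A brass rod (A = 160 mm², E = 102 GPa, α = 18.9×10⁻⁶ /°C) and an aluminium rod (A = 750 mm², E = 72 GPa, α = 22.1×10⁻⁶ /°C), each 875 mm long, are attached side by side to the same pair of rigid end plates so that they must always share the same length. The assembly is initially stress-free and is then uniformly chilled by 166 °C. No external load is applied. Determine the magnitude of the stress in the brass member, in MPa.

Both members must finish at the same length. With the larger α, the aluminium tends to over-contract; the plates restrain it, putting the aluminium in tension and the brass in compression. With no external load the two internal forces are equal and opposite, magnitude P.
Equating the net (thermal + elastic) strains gives |α₁ − α₂|·ΔT = P·[1/(A₁E₁) + 1/(A₂E₂)].
|α₁ − α₂|·ΔT = 3.2×10⁻⁶ × 166 = 0.0005312.
1/(A₁E₁) + 1/(A₂E₂) = 1/(160×102×10³) + 1/(750×72×10³) = 7.979×10⁻⁸ N⁻¹.
So P = 0.0005312 / 7.979×10⁻⁸ = 6.657 kN.
σ_{brass} = P/A₁ = 6657/160 = 41.61 MPa, compressive.

σ ≈ 41.6 MPa (compressive)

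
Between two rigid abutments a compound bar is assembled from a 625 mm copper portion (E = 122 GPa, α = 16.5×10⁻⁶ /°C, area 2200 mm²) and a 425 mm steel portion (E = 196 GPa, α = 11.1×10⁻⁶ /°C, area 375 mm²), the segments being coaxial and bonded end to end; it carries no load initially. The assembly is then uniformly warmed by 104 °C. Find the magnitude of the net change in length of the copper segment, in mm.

|ΔL| ≈ 0.624 mm

With the walls removed the bar would change length by δ_free = Σ αᵢΔT Lᵢ = 16.5×10⁻⁶×104×625 + 11.1×10⁻⁶×104×425 = 1.563 mm.
Since the ends are fixed, an axial force P builds up, equal in every segment, with P · Σ Lᵢ/(AᵢEᵢ) = δ_free.
Σ Lᵢ/(AᵢEᵢ) = 625/(2200×122×10³) + 425/(375×196×10³) = 8.111×10⁻⁶ mm/N.
P = 1.563 / 8.111×10⁻⁶ = 192700 N = 192.7 kN, compressive.
For the copper segment, free thermal change = 16.5×10⁻⁶×104×625 = 1.073 mm and elastic change from P = 192700×625/(2200×122×10³) = 0.4488 mm; these oppose, so the net change is 0.624 mm (segment lengthens).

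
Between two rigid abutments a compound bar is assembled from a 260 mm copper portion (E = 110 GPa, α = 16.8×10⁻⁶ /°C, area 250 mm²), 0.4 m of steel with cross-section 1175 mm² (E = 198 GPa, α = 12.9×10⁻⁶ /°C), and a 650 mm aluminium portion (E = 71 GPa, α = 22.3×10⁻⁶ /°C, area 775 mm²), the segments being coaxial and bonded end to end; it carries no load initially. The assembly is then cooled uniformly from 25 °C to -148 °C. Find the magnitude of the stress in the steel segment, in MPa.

σ ≈ 154 MPa (tensile)

If the supports were absent, the total length change would be Σ αᵢΔT Lᵢ = 16.8×10⁻⁶×173×260 + 12.9×10⁻⁶×173×400 + 22.3×10⁻⁶×173×650 = 4.156 mm.
The rigid supports impose zero overall length change; the single axial force P common to all segments must satisfy P Σ Lᵢ/(AᵢEᵢ) = δ_free.
The series flexibility is Σ Lᵢ/(AᵢEᵢ) = 260/(250×110×10³) + 400/(1175×198×10³) + 650/(775×71×10³) = 2.299×10⁻⁵ mm/N.
So P = 4.156 / 2.299×10⁻⁵ = 180.8 kN, tensile.
σ_{steel} = P / A = 180800 / 1175 = 153.9 MPa.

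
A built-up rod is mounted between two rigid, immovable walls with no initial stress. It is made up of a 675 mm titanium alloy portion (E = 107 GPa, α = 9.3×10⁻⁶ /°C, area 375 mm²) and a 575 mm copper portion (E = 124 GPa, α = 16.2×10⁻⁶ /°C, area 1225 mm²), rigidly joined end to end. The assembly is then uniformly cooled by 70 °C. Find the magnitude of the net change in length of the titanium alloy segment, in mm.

If the supports were absent, the total length change would be Σ αᵢΔT Lᵢ = 9.3×10⁻⁶×70×675 + 16.2×10⁻⁶×70×575 = 1.091 mm.
The rigid supports impose zero overall length change; the single axial force P common to all segments must satisfy P Σ Lᵢ/(AᵢEᵢ) = δ_free.
The series flexibility is Σ Lᵢ/(AᵢEᵢ) = 675/(375×107×10³) + 575/(1225×124×10³) = 2.061×10⁻⁵ mm/N.
P = 1.091 / 2.061×10⁻⁵ = 52960 N = 52.96 kN, tensile.
For the titanium alloy segment, free thermal change = 9.3×10⁻⁶×70×675 = 0.4394 mm and elastic change from P = 52960×675/(375×107×10³) = 0.891 mm; these oppose, so the net change is 0.452 mm (segment lengthens).

|ΔL| ≈ 0.452 mm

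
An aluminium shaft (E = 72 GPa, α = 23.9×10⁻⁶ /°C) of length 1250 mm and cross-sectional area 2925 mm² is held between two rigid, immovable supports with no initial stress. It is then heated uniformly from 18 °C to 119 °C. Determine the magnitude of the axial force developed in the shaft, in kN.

P ≈ 508 kN (compressive)

With zero net strain, σ = E·αΔT = 72 GPa × 23.9×10⁻⁶ × 101 = 173.8 MPa.
Then P = σA = 173.8 × 2925 mm² = 508.4 kN, compressive.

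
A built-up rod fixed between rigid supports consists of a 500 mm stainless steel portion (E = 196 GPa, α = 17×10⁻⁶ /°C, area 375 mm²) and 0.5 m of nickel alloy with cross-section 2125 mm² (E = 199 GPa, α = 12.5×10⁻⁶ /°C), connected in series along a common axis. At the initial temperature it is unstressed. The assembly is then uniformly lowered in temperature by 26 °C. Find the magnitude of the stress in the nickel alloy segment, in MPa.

With the walls removed the bar would change length by δ_free = Σ αᵢΔT Lᵢ = 17×10⁻⁶×26×500 + 12.5×10⁻⁶×26×500 = 0.3835 mm.
The walls prevent any net length change, so an axial force P (same in every segment) develops. Compatibility: P · Σ Lᵢ/(AᵢEᵢ) = δ_free.
Σ Lᵢ/(AᵢEᵢ) = 500/(375×196×10³) + 500/(2125×199×10³) = 7.985×10⁻⁶ mm/N.
Hence P = δ_free / Σ(L/AE) = 0.3835/7.985×10⁻⁶ = 48.03 kN (tensile).
σ_{nickel alloy} = P / A = 48030 / 2125 = 22.6 MPa.

σ ≈ 22.6 MPa (tensile)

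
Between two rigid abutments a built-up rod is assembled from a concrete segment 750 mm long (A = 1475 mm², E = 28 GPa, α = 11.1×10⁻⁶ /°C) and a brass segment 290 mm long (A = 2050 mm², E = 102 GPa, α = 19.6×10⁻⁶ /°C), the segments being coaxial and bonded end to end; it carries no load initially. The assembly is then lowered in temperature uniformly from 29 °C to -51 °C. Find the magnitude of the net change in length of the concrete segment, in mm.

|ΔL| ≈ 0.375 mm

With the walls removed the bar would change length by δ_free = Σ αᵢΔT Lᵢ = 11.1×10⁻⁶×80×750 + 19.6×10⁻⁶×80×290 = 1.121 mm.
The walls prevent any net length change, so an axial force P (same in every segment) develops. Compatibility: P · Σ Lᵢ/(AᵢEᵢ) = δ_free.
The series flexibility is Σ Lᵢ/(AᵢEᵢ) = 750/(1475×28×10³) + 290/(2050×102×10³) = 1.955×10⁻⁵ mm/N.
P = 1.121 / 1.955×10⁻⁵ = 57340 N = 57.34 kN, tensile.
For the concrete segment, free thermal change = 11.1×10⁻⁶×80×750 = 0.666 mm and elastic change from P = 57340×750/(1475×28×10³) = 1.041 mm; these oppose, so the net change is 0.375 mm (segment lengthens).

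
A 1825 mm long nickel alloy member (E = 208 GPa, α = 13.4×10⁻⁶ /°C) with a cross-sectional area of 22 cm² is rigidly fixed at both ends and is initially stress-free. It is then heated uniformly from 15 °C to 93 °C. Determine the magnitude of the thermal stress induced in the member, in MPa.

The supports are rigid, so the total axial strain is zero. The restrained thermal strain is ε = αΔT = 13.4×10⁻⁶ × 78 = 1045.2×10⁻⁶.
The stress required to suppress this strain is σ = Eε = 208×10³ × 1045.2×10⁻⁶ = 217.4 MPa, compressive since the member is trying to expand.

σ ≈ 217 MPa (compressive)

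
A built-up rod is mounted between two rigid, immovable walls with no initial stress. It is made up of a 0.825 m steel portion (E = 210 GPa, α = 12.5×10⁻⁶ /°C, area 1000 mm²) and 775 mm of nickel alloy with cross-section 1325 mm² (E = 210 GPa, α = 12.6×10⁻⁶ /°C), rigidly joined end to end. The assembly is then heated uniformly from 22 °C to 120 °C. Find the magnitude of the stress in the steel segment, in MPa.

σ ≈ 293 MPa (compressive)

With the walls removed the bar would change length by δ_free = Σ αᵢΔT Lᵢ = 12.5×10⁻⁶×98×825 + 12.6×10⁻⁶×98×775 = 1.968 mm.
The rigid supports impose zero overall length change; the single axial force P common to all segments must satisfy P Σ Lᵢ/(AᵢEᵢ) = δ_free.
Σ Lᵢ/(AᵢEᵢ) = 825/(1000×210×10³) + 775/(1325×210×10³) = 6.714×10⁻⁶ mm/N.
P = 1.968 / 6.714×10⁻⁶ = 293100 N = 293.1 kN, compressive.
σ_{steel} = P / A = 293100 / 1000 = 293.1 MPa.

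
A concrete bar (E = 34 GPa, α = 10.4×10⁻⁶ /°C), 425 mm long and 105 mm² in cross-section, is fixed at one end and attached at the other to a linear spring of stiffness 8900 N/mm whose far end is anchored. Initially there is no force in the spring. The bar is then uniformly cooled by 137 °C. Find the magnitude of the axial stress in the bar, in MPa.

If the spring were absent the bar would shorten by αΔT L = 10.4×10⁻⁶ × 137 × 425 = 0.6055 mm.
With a force P in the spring, the elastic change of the bar is PL/(AE) and that of the spring is P/k; compatibility requires their sum to equal δ_free.
P [ L/(AE) + 1/k ] = δ_free → P [ 425/(105×34×10³) + 1/(8900) ] = 0.6055.
P = 0.6055 / 0.0002314 = 2617 N.
σ = P/A = 2617/105 = 24.92 MPa.

σ ≈ 24.9 MPa (tensile)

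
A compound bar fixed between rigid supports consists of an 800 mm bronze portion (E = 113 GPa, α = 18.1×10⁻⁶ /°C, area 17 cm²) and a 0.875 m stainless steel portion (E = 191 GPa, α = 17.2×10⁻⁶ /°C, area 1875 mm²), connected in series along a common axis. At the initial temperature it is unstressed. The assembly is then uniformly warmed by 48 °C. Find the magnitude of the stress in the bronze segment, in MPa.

With the walls removed the bar would change length by δ_free = Σ αᵢΔT Lᵢ = 18.1×10⁻⁶×48×800 + 17.2×10⁻⁶×48×875 = 1.417 mm.
Since the ends are fixed, an axial force P builds up, equal in every segment, with P · Σ Lᵢ/(AᵢEᵢ) = δ_free.
The series flexibility is Σ Lᵢ/(AᵢEᵢ) = 800/(1700×113×10³) + 875/(1875×191×10³) = 6.608×10⁻⁶ mm/N.
P = 1.417 / 6.608×10⁻⁶ = 214500 N = 214.5 kN, compressive.
σ_{bronze} = P / A = 214500 / 1700 = 126.2 MPa.

σ ≈ 126 MPa (compressive)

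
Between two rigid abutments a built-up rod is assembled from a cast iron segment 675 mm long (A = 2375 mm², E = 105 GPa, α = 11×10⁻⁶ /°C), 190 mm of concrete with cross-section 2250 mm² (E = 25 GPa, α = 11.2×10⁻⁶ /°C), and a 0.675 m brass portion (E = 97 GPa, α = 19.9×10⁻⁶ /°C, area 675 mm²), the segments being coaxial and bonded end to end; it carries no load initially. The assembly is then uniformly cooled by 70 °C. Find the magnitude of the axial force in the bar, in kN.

P ≈ 98.1 kN (tensile)

With the walls removed the bar would change length by δ_free = Σ αᵢΔT Lᵢ = 11×10⁻⁶×70×675 + 11.2×10⁻⁶×70×190 + 19.9×10⁻⁶×70×675 = 1.609 mm.
Since the ends are fixed, an axial force P builds up, equal in every segment, with P · Σ Lᵢ/(AᵢEᵢ) = δ_free.
The series flexibility is Σ Lᵢ/(AᵢEᵢ) = 675/(2375×105×10³) + 190/(2250×25×10³) + 675/(675×97×10³) = 1.639×10⁻⁵ mm/N.
Hence P = δ_free / Σ(L/AE) = 1.609/1.639×10⁻⁵ = 98.15 kN (tensile).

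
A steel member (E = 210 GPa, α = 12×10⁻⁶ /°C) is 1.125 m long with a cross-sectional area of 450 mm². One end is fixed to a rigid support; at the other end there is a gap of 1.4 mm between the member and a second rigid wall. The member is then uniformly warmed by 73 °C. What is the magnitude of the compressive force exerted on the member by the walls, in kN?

Unrestrained expansion: δ_free = αΔT L = 12×10⁻⁶ × 73 × 1125 = 0.9855 mm.
This is smaller than the 1.4 mm clearance, so the member expands freely without reaching the stop — the stress is zero.

P ≈ 0 kN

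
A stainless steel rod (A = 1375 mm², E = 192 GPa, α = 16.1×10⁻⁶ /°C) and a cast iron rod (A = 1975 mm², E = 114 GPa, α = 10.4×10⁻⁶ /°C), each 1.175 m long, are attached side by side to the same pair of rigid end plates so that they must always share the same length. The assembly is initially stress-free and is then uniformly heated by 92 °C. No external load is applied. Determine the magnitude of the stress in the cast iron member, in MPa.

σ ≈ 32.3 MPa (tensile)

Both members must finish at the same length. With the larger α, the stainless steel tends to over-expand; the plates restrain it, putting the stainless steel in compression and the cast iron in tension. With no external load the two internal forces are equal and opposite, magnitude P.
Setting the final lengths equal and cancelling L: (α₁ − α₂)ΔT = P/(A₁E₁) + P/(A₂E₂).
|α₁ − α₂|·ΔT = 5.7×10⁻⁶ × 92 = 0.0005244.
1/(A₁E₁) + 1/(A₂E₂) = 1/(1375×192×10³) + 1/(1975×114×10³) = 8.229×10⁻⁹ N⁻¹.
P = 0.0005244 / 8.229×10⁻⁹ = 63720 N = 63.72 kN.
σ_{cast iron} = P/A₂ = 63720/1975 = 32.26 MPa, tensile.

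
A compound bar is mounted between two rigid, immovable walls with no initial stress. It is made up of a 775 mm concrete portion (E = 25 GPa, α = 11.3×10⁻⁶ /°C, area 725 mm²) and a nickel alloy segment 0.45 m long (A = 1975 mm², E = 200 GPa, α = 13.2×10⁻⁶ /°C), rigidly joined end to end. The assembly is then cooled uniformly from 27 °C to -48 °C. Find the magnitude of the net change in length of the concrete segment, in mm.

|ΔL| ≈ 0.417 mm

With the walls removed the bar would change length by δ_free = Σ αᵢΔT Lᵢ = 11.3×10⁻⁶×75×775 + 13.2×10⁻⁶×75×450 = 1.102 mm.
Since the ends are fixed, an axial force P builds up, equal in every segment, with P · Σ Lᵢ/(AᵢEᵢ) = δ_free.
The series flexibility is Σ Lᵢ/(AᵢEᵢ) = 775/(725×25×10³) + 450/(1975×200×10³) = 4.39×10⁻⁵ mm/N.
P = 1.102 / 4.39×10⁻⁵ = 25110 N = 25.11 kN, tensile.
For the concrete segment, free thermal change = 11.3×10⁻⁶×75×775 = 0.6568 mm and elastic change from P = 25110×775/(725×25×10³) = 1.074 mm; these oppose, so the net change is 0.417 mm (segment lengthens).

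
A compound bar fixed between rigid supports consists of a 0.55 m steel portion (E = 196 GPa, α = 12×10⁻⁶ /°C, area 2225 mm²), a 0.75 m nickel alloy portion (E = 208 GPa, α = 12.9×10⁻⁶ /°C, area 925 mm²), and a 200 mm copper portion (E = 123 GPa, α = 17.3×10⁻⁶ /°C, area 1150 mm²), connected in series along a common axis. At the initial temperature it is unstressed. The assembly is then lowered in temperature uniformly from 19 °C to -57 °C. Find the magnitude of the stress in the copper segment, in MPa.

σ ≈ 198 MPa (tensile)

If the supports were absent, the total length change would be Σ αᵢΔT Lᵢ = 12×10⁻⁶×76×550 + 12.9×10⁻⁶×76×750 + 17.3×10⁻⁶×76×200 = 1.5 mm.
Since the ends are fixed, an axial force P builds up, equal in every segment, with P · Σ Lᵢ/(AᵢEᵢ) = δ_free.
The series flexibility is Σ Lᵢ/(AᵢEᵢ) = 550/(2225×196×10³) + 750/(925×208×10³) + 200/(1150×123×10³) = 6.573×10⁻⁶ mm/N.
P = 1.5 / 6.573×10⁻⁶ = 228200 N = 228.2 kN, tensile.
σ_{copper} = P / A = 228200 / 1150 = 198.4 MPa.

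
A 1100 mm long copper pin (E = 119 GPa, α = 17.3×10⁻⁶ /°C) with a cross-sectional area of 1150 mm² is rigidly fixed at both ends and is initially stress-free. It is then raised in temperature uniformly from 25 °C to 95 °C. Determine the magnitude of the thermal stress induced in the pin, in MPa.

With length fixed, the mechanical strain must cancel the thermal strain αΔT = 17.3×10⁻⁶ × 70 = 1211×10⁻⁶.
σ = EαΔT = 119×10³ × 17.3×10⁻⁶ × 70 = 144.1 MPa (compressive; the pin is trying to expand).

σ ≈ 144 MPa (compressive)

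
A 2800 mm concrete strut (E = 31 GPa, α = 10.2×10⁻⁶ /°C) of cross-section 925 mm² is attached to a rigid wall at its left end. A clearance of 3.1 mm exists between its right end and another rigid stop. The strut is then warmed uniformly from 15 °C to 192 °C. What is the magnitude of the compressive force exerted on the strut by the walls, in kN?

P ≈ 20 kN

Free thermal elongation = αΔT L = 10.2×10⁻⁶ × 177 × 2800 = 5.055 mm.
The gap closes (δ_free > 3.1 mm) and the wall then resists a further 5.055 − 3.1 = 1.955 mm of expansion.
Compatibility: PL/(AE) = 1.955 mm, so σ = P/A = E × (1.955/2800) = 21.65 MPa.
P = σA = 21.65 × 925 = 20.02 kN.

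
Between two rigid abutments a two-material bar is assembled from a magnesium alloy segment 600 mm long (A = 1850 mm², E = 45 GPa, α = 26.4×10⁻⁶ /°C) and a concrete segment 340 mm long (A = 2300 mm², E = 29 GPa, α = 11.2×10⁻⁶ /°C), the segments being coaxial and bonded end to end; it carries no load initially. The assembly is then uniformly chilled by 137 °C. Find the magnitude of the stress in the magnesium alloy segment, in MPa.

Free thermal contraction of the whole bar: Σ αᵢΔT Lᵢ = 26.4×10⁻⁶×137×600 + 11.2×10⁻⁶×137×340 = 2.692 mm.
The walls prevent any net length change, so an axial force P (same in every segment) develops. Compatibility: P · Σ Lᵢ/(AᵢEᵢ) = δ_free.
The series flexibility is Σ Lᵢ/(AᵢEᵢ) = 600/(1850×45×10³) + 340/(2300×29×10³) = 1.23×10⁻⁵ mm/N.
Hence P = δ_free / Σ(L/AE) = 2.692/1.23×10⁻⁵ = 218.8 kN (tensile).
σ_{magnesium alloy} = P / A = 218800 / 1850 = 118.2 MPa.

σ ≈ 118 MPa (tensile)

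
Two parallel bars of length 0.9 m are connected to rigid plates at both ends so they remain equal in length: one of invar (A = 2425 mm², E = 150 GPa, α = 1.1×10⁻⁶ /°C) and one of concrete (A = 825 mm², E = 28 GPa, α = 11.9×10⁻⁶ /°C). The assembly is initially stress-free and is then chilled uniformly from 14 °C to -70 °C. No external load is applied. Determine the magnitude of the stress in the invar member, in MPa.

Equilibrium of a rigid end plate with no external load gives equal and opposite internal forces ±P in the two members. Since α_{concrete} > α_{invar}, cooling drives the concrete into tension and the invar into compression.
Equating the net (thermal + elastic) strains gives |α₁ − α₂|·ΔT = P·[1/(A₁E₁) + 1/(A₂E₂)].
|α₁ − α₂|·ΔT = 10.8×10⁻⁶ × 84 = 0.0009072.
1/(A₁E₁) + 1/(A₂E₂) = 1/(2425×150×10³) + 1/(825×28×10³) = 4.604×10⁻⁸ N⁻¹.
P = 0.0009072 / 4.604×10⁻⁸ = 19700 N = 19.7 kN.
σ_{invar} = P/A₁ = 19700/2425 = 8.126 MPa, compressive.

σ ≈ 8.13 MPa (compressive)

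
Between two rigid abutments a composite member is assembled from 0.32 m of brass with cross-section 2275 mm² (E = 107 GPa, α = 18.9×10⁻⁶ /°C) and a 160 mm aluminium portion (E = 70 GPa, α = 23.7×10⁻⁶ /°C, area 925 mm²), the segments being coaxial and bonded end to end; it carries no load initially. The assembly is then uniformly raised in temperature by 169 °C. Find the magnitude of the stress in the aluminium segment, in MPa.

With the walls removed the bar would change length by δ_free = Σ αᵢΔT Lᵢ = 18.9×10⁻⁶×169×320 + 23.7×10⁻⁶×169×160 = 1.663 mm.
The rigid supports impose zero overall length change; the single axial force P common to all segments must satisfy P Σ Lᵢ/(AᵢEᵢ) = δ_free.
Σ Lᵢ/(AᵢEᵢ) = 320/(2275×107×10³) + 160/(925×70×10³) = 3.786×10⁻⁶ mm/N.
Hence P = δ_free / Σ(L/AE) = 1.663/3.786×10⁻⁶ = 439.3 kN (compressive).
σ_{aluminium} = P / A = 439300 / 925 = 474.9 MPa.

σ ≈ 475 MPa (compressive)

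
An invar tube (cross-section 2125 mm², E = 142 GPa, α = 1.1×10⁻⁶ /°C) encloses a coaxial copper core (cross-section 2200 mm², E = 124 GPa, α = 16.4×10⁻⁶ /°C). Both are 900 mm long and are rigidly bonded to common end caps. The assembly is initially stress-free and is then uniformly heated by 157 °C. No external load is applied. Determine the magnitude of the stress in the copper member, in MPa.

The copper has the larger α, so on heating it would change length more than the invar if both were free. The rigid plates force a common final length, so the copper is put into compression and the invar into tension, with equal and opposite forces P (no external load).
Equating the net (thermal + elastic) strains gives |α₁ − α₂|·ΔT = P·[1/(A₁E₁) + 1/(A₂E₂)].
|α₁ − α₂|·ΔT = 15.3×10⁻⁶ × 157 = 0.002402.
1/(A₁E₁) + 1/(A₂E₂) = 1/(2125×142×10³) + 1/(2200×124×10³) = 6.98×10⁻⁹ N⁻¹.
P = 0.002402 / 6.98×10⁻⁹ = 344200 N = 344.2 kN.
σ_{copper} = P/A₂ = 344200/2200 = 156.4 MPa, compressive.

σ ≈ 156 MPa (compressive)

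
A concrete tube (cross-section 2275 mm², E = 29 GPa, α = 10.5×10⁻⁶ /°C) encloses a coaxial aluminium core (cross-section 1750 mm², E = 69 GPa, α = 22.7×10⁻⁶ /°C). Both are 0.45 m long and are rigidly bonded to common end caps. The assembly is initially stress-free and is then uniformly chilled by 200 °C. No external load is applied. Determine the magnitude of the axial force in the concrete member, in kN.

Equilibrium of a rigid end plate with no external load gives equal and opposite internal forces ±P in the two members. Since α_{aluminium} > α_{concrete}, cooling drives the aluminium into tension and the concrete into compression.
Setting the final lengths equal and cancelling L: (α₁ − α₂)ΔT = P/(A₁E₁) + P/(A₂E₂).
|α₁ − α₂|·ΔT = 12.2×10⁻⁶ × 200 = 0.00244.
1/(A₁E₁) + 1/(A₂E₂) = 1/(2275×29×10³) + 1/(1750×69×10³) = 2.344×10⁻⁸ N⁻¹.
P = 0.00244 / 2.344×10⁻⁸ = 104100 N = 104.1 kN.

P ≈ 104 kN (compressive in the concrete)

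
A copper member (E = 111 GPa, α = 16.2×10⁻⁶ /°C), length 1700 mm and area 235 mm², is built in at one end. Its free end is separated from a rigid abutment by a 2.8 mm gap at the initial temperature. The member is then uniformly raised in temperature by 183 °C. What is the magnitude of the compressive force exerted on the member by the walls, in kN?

Free thermal elongation = αΔT L = 16.2×10⁻⁶ × 183 × 1700 = 5.04 mm.
This exceeds the 2.8 mm gap, so the wall pushes back. The portion of expansion that must be recovered elastically is δ_free − gap = 5.04 − 2.8 = 2.24 mm.
So σ = E(δ_free − g)/L = 111×10³ × 2.24/1700 = 146.2 MPa.
Force on the wall = σA = 146.2 × 235 mm² = 34.37 kN.

P ≈ 34.4 kN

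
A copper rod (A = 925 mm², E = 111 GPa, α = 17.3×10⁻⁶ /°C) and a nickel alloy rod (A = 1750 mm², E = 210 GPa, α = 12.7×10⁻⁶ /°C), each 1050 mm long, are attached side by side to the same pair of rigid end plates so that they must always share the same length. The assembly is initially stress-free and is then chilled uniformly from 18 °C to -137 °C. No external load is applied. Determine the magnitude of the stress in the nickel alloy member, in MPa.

The copper has the larger α, so on cooling it would change length more than the nickel alloy if both were free. The rigid plates force a common final length, so the copper is put into tension and the nickel alloy into compression, with equal and opposite forces P (no external load).
Setting the final lengths equal and cancelling L: (α₁ − α₂)ΔT = P/(A₁E₁) + P/(A₂E₂).
|α₁ − α₂|·ΔT = 4.6×10⁻⁶ × 155 = 0.000713.
1/(A₁E₁) + 1/(A₂E₂) = 1/(925×111×10³) + 1/(1750×210×10³) = 1.246×10⁻⁸ N⁻¹.
So P = 0.000713 / 1.246×10⁻⁸ = 57.22 kN.
σ_{nickel alloy} = P/A₂ = 57220/1750 = 32.7 MPa, compressive.

σ ≈ 32.7 MPa (compressive)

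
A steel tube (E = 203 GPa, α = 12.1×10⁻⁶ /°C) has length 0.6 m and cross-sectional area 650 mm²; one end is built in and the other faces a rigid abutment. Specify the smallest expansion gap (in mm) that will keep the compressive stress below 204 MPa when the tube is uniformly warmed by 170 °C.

g ≈ 0.631 mm

With no wall the tube would lengthen by αΔT L = 12.1×10⁻⁶ × 170 × 600 = 1.234 mm.
A stress of 204 MPa corresponds to the wall pushing the tube back by σL/E = 204×600/(203×10³) = 0.603 mm.
So the gap has to take up the difference, g_min = δ_free − σL/E = 1.234 − 0.603 = 0.6312 mm.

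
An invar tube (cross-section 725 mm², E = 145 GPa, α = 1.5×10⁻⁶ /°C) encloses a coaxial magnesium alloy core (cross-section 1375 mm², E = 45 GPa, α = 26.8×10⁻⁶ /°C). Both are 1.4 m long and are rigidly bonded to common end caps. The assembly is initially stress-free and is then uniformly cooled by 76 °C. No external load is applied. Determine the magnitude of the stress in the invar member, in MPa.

σ ≈ 103 MPa (compressive)

Both members must finish at the same length. With the larger α, the magnesium alloy tends to over-contract; the plates restrain it, putting the magnesium alloy in tension and the invar in compression. With no external load the two internal forces are equal and opposite, magnitude P.
Compatibility of the two members (thermal + elastic change equal): (α₁ − α₂)ΔT = P·[1/(A₁E₁) + 1/(A₂E₂)].
|α₁ − α₂|·ΔT = 25.3×10⁻⁶ × 76 = 0.001923.
1/(A₁E₁) + 1/(A₂E₂) = 1/(725×145×10³) + 1/(1375×45×10³) = 2.567×10⁻⁸ N⁻¹.
P = 0.001923 / 2.567×10⁻⁸ = 74890 N = 74.89 kN.
σ_{invar} = P/A₁ = 74890/725 = 103.3 MPa, compressive.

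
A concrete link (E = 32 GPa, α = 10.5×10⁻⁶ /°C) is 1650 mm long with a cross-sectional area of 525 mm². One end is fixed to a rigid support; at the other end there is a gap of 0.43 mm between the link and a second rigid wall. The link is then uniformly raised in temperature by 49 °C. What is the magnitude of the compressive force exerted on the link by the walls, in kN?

Free thermal elongation = αΔT L = 10.5×10⁻⁶ × 49 × 1650 = 0.8489 mm.
The gap closes (δ_free > 0.43 mm) and the wall then resists a further 0.8489 − 0.43 = 0.4189 mm of expansion.
That suppressed elongation corresponds to σ = E·Δ/L = 32×10³ × 0.4189/1650 = 8.125 MPa.
Force on the wall = σA = 8.125 × 525 mm² = 4.265 kN.

P ≈ 4.27 kN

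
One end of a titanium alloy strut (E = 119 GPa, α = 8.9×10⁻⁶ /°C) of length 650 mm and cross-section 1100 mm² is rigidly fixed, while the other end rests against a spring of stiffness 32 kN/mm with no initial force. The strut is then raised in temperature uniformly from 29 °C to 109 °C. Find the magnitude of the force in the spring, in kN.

The unrestrained thermal change is αΔT L = 8.9×10⁻⁶ × 80 × 650 = 0.4628 mm.
Let P be the compressive force at the spring. The strut shortens elastically by PL/(AE) and the spring compresses by P/k; together these equal δ_free.
P [ L/(AE) + 1/k ] = δ_free → P [ 650/(1100×119×10³) + 1/(32×10³) ] = 0.4628.
P = 0.4628 / 3.622×10⁻⁵ = 12780 N.

P ≈ 12.8 kN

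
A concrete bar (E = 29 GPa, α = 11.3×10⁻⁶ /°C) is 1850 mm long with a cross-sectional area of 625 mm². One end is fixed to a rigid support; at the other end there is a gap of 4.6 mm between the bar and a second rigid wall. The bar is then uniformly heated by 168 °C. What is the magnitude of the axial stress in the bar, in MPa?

σ ≈ 0 MPa

Unrestrained expansion: δ_free = αΔT L = 11.3×10⁻⁶ × 168 × 1850 = 3.512 mm.
Since δ_free = 3.51 mm is less than the 4.6 mm gap, the bar never touches the wall. No axial force develops.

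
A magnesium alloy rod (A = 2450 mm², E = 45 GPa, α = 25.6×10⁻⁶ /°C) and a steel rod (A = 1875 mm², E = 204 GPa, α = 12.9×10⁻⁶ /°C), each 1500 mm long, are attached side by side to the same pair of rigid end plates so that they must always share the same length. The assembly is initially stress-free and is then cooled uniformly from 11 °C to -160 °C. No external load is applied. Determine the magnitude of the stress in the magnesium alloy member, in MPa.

Both members must finish at the same length. With the larger α, the magnesium alloy tends to over-contract; the plates restrain it, putting the magnesium alloy in tension and the steel in compression. With no external load the two internal forces are equal and opposite, magnitude P.
Setting the final lengths equal and cancelling L: (α₁ − α₂)ΔT = P/(A₁E₁) + P/(A₂E₂).
|α₁ − α₂|·ΔT = 12.7×10⁻⁶ × 171 = 0.002172.
1/(A₁E₁) + 1/(A₂E₂) = 1/(2450×45×10³) + 1/(1875×204×10³) = 1.168×10⁻⁸ N⁻¹.
So P = 0.002172 / 1.168×10⁻⁸ = 185.9 kN.
σ_{magnesium alloy} = P/A₁ = 185900/2450 = 75.86 MPa, tensile.

σ ≈ 75.9 MPa (tensile)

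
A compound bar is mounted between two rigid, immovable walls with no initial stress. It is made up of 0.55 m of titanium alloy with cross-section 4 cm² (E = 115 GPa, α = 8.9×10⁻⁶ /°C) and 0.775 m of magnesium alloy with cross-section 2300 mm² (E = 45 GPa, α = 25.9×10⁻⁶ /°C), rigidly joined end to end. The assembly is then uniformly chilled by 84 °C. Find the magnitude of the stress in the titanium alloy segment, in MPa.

σ ≈ 270 MPa (tensile)

If the supports were absent, the total length change would be Σ αᵢΔT Lᵢ = 8.9×10⁻⁶×84×550 + 25.9×10⁻⁶×84×775 = 2.097 mm.
Since the ends are fixed, an axial force P builds up, equal in every segment, with P · Σ Lᵢ/(AᵢEᵢ) = δ_free.
Σ Lᵢ/(AᵢEᵢ) = 550/(400×115×10³) + 775/(2300×45×10³) = 1.944×10⁻⁵ mm/N.
So P = 2.097 / 1.944×10⁻⁵ = 107.9 kN, tensile.
σ_{titanium alloy} = P / A = 107900 / 400 = 269.6 MPa.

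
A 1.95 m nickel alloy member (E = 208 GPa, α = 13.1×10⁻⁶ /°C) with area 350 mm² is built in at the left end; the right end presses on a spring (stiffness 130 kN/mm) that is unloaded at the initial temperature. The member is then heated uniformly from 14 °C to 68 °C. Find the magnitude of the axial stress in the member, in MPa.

The unrestrained thermal change is αΔT L = 13.1×10⁻⁶ × 54 × 1950 = 1.379 mm.
With a force P in the spring, the elastic change of the member is PL/(AE) and that of the spring is P/k; compatibility requires their sum to equal δ_free.
P [ L/(AE) + 1/k ] = δ_free → P [ 1950/(350×208×10³) + 1/(130×10³) ] = 1.379.
P = 1.379 / 3.448×10⁻⁵ = 40010 N.
σ = P/A = 40010/350 = 114.3 MPa.

σ ≈ 114 MPa (compressive)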